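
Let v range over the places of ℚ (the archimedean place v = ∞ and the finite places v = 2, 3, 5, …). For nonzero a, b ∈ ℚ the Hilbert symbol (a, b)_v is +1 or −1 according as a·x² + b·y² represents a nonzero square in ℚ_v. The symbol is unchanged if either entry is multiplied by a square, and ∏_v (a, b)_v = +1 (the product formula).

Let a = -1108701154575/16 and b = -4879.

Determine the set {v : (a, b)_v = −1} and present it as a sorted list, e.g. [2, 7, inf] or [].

[7, 17, 23, inf]

(a, b) ≡ (-23, -4879) mod (ℚ^×)²; places V = {2, 3, 5, 7, 17, 23, 41, ∞}.
(a,b)_17: α=2, u≡14; β=1, v≡2 (mod 17); (14|17)=-1, (2|17)=+1; sign (−1)^0·-1^1·+1^2 = -1.
(a,b)_7: α=2, u≡3; β=1, v≡3 (mod 7); (3|7)=-1, (3|7)=-1; sign (−1)^0·-1^1·-1^2 = -1.
(a,b)_5: α=2, u≡2; β=0, v≡1 (mod 5); (2|5)=-1, (1|5)=+1; sign (−1)^0·-1^0·+1^2 = +1.
(a,b)_∞: sgn(-23)=−, sgn(-4879)=−, so -1.
(a,b)_41: α=2, u≡1; β=1, v≡4 (mod 41); (1|41)=+1, (4|41)=+1; sign (−1)^0·+1^1·+1^2 = +1.
(a,b)_2: α=-4, β=0; u≡1, v≡1 (mod 8); ε(u)ε(v)=0·0, αω(v)=-4·0, βω(u)=0·0; sum ≡ 0  ⇒  +1.
(a,b)_23: α=1, u≡21; β=0, v≡20 (mod 23); (21|23)=-1, (20|23)=-1; sign (−1)^0·-1^0·-1^1 = -1.
(a,b)_3: α=4, u≡1; β=0, v≡2 (mod 3); (1|3)=+1, (2|3)=-1; sign (−1)^0·+1^0·-1^4 = +1.
|Ram(-23, -4879)| = 4, even; anisotropic at {7, 17, 23, ∞}.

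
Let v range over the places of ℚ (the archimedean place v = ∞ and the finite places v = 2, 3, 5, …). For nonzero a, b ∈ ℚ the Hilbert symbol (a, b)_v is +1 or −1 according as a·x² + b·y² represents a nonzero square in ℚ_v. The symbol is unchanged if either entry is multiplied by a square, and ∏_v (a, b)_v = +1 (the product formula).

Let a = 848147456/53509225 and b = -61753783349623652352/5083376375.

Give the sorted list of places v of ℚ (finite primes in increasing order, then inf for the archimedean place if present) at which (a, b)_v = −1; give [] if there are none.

[19, 31]

Mod squares: a ≡ 29, b ≡ -38285. Check v ∈ {∞, 2, 3, 5, 7, 11, 13, 19, 29, 31}.
v=5: a=5^-2·(≡4), b=5^-3·(≡3) mod 5; (4|5)=+1, (3|5)=-1; (−1)^{-2·-3·2}·(+1)^-3·(-1)^-2 = +1.
v=3: a=3^0·(≡2), b=3^2·(≡1) mod 3; (2|3)=-1, (1|3)=+1; (−1)^{0·2·1}·(-1)^2·(+1)^0 = +1.
v=11: a=11^-2·(≡8), b=11^-2·(≡10) mod 11; (8|11)=-1, (10|11)=-1; (−1)^{-2·-2·5}·(-1)^-2·(-1)^-2 = +1.
v=31: a=31^0·(≡11), b=31^1·(≡28) mod 31; (11|31)=-1, (28|31)=+1; (−1)^{0·1·15}·(-1)^1·(+1)^0 = -1.
v=29: a=29^1·(≡4), b=29^2·(≡6) mod 29; (4|29)=+1, (6|29)=+1; (−1)^{1·2·14}·(+1)^2·(+1)^1 = +1.
v=2: v_2(a)=10, v_2(b)=22; units ≡ 5, 3 (mod 8); ε·ε+αω+βω = 0·1+10·1+22·1 ≡ 0  ⇒  (a,b)_2 = +1.
v=7: a=7^-2·(≡4), b=7^-2·(≡6) mod 7; (4|7)=+1, (6|7)=-1; (−1)^{-2·-2·3}·(+1)^-2·(-1)^-2 = +1.
v=19: a=19^-2·(≡12), b=19^-3·(≡8) mod 19; (12|19)=-1, (8|19)=-1; (−1)^{-2·-3·9}·(-1)^-3·(-1)^-2 = -1.
v=∞: 29 > 0 and -38285 < 0  ⇒  (a,b)_∞ = +1.
v=13: a=13^4·(≡10), b=13^7·(≡7) mod 13; (10|13)=+1, (7|13)=-1; (−1)^{4·7·6}·(+1)^7·(-1)^4 = +1.
Ram(29, -38285) = {19, 31}; no ℚ_19-point on the conic.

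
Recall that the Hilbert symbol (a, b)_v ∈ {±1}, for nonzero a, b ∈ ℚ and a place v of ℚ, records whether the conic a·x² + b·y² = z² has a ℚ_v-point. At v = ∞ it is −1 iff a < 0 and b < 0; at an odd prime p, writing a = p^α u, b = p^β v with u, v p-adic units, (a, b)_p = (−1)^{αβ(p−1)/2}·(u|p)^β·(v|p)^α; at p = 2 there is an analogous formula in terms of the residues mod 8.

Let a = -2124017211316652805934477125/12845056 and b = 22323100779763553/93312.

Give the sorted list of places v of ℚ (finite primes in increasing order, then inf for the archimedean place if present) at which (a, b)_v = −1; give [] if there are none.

Mod squares: a ≡ -1522565, b ≡ 34. Check v ∈ {∞, 2, 3, 5, 7, 11, 13, 17, 19, 31, 37, 47}.
v=7: a=7^-2·(≡5), b=7^2·(≡3) mod 7; (5|7)=-1, (3|7)=-1; (−1)^{-2·2·3}·(-1)^2·(-1)^-2 = +1.
v=31: a=31^3·(≡10), b=31^2·(≡21) mod 31; (10|31)=+1, (21|31)=-1; (−1)^{3·2·15}·(+1)^2·(-1)^3 = -1.
v=2: v_2(a)=-18, v_2(b)=-7; units ≡ 3, 1 (mod 8); ε·ε+αω+βω = 1·0+-18·0+-7·1 ≡ 1  ⇒  (a,b)_2 = -1.
v=47: a=47^3·(≡33), b=47^2·(≡28) mod 47; (33|47)=-1, (28|47)=+1; (−1)^{3·2·23}·(-1)^2·(+1)^3 = +1.
v=3: a=3^2·(≡1), b=3^-6·(≡1) mod 3; (1|3)=+1, (1|3)=+1; (−1)^{2·-6·1}·(+1)^-6·(+1)^2 = +1.
v=37: a=37^2·(≡6), b=37^0·(≡25) mod 37; (6|37)=-1, (25|37)=+1; (−1)^{2·0·18}·(-1)^0·(+1)^2 = +1.
v=19: a=19^3·(≡9), b=19^2·(≡18) mod 19; (9|19)=+1, (18|19)=-1; (−1)^{3·2·9}·(+1)^2·(-1)^3 = -1.
v=5: a=5^3·(≡3), b=5^0·(≡4) mod 5; (3|5)=-1, (4|5)=+1; (−1)^{3·0·2}·(-1)^0·(+1)^3 = +1.
v=11: a=11^3·(≡9), b=11^2·(≡1) mod 11; (9|11)=+1, (1|11)=+1; (−1)^{3·2·5}·(+1)^2·(+1)^3 = +1.
v=∞: -1522565 < 0 and 34 > 0  ⇒  (a,b)_∞ = +1.
v=13: a=13^2·(≡11), b=13^0·(≡5) mod 13; (11|13)=-1, (5|13)=-1; (−1)^{2·0·6}·(-1)^0·(-1)^2 = +1.
v=17: a=17^2·(≡11), b=17^3·(≡9) mod 17; (11|17)=-1, (9|17)=+1; (−1)^{2·3·8}·(-1)^3·(+1)^2 = -1.
Ram(-1522565, 34) = {2, 17, 19, 31}; no ℚ_2-point on the conic.

[2, 17, 19, 31]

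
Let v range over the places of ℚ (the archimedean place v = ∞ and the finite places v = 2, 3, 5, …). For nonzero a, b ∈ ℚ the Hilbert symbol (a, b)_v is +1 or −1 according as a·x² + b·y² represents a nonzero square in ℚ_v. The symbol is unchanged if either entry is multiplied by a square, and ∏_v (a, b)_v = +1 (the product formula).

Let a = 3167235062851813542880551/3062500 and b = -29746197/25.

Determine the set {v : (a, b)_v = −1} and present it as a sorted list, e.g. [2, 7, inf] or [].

Mod squares: a ≡ 6519, b ≡ -2173. Check v ∈ {∞, 2, 3, 5, 7, 13, 19, 41, 53}.
v=5: a=5^-6·(≡1), b=5^-2·(≡3) mod 5; (1|5)=+1, (3|5)=-1; (−1)^{-6·-2·2}·(+1)^-2·(-1)^-6 = +1.
v=19: a=19^2·(≡18), b=19^0·(≡18) mod 19; (18|19)=-1, (18|19)=-1; (−1)^{2·0·9}·(-1)^0·(-1)^2 = +1.
v=13: a=13^6·(≡8), b=13^2·(≡6) mod 13; (8|13)=-1, (6|13)=-1; (−1)^{6·2·6}·(-1)^2·(-1)^6 = +1.
v=3: a=3^11·(≡1), b=3^4·(≡2) mod 3; (1|3)=+1, (2|3)=-1; (−1)^{11·4·1}·(+1)^4·(-1)^11 = -1.
v=2: v_2(a)=-2, v_2(b)=0; units ≡ 7, 3 (mod 8); ε·ε+αω+βω = 1·1+-2·1+0·0 ≡ 1  ⇒  (a,b)_2 = -1.
v=∞: 6519 > 0 and -2173 < 0  ⇒  (a,b)_∞ = +1.
v=53: a=53^3·(≡24), b=53^1·(≡39) mod 53; (24|53)=+1, (39|53)=-1; (−1)^{3·1·26}·(+1)^1·(-1)^3 = -1.
v=41: a=41^3·(≡31), b=41^1·(≡27) mod 41; (31|41)=+1, (27|41)=-1; (−1)^{3·1·20}·(+1)^1·(-1)^3 = -1.
v=7: a=7^-2·(≡2), b=7^0·(≡4) mod 7; (2|7)=+1, (4|7)=+1; (−1)^{-2·0·3}·(+1)^0·(+1)^-2 = +1.
|Ram(6519, -2173)| = 4, even; anisotropic at {2, 3, 41, 53}.

[2, 3, 41, 53]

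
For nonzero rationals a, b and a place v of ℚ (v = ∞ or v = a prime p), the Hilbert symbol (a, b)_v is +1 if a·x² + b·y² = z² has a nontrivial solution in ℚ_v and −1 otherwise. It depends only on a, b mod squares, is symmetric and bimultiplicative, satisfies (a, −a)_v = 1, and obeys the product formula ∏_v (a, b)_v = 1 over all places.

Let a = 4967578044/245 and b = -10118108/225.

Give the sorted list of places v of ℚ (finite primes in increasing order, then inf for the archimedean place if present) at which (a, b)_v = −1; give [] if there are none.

[5, 11]

Mod squares: a ≡ 195, b ≡ -143. Check v ∈ {∞, 2, 3, 5, 7, 11, 13, 19}.
v=3: a=3^7·(≡2), b=3^-2·(≡1) mod 3; (2|3)=-1, (1|3)=+1; (−1)^{7·-2·1}·(-1)^-2·(+1)^7 = +1.
v=7: a=7^-2·(≡6), b=7^2·(≡1) mod 7; (6|7)=-1, (1|7)=+1; (−1)^{-2·2·3}·(-1)^2·(+1)^-2 = +1.
v=13: a=13^1·(≡7), b=13^1·(≡5) mod 13; (7|13)=-1, (5|13)=-1; (−1)^{1·1·6}·(-1)^1·(-1)^1 = +1.
v=5: a=5^-1·(≡1), b=5^-2·(≡3) mod 5; (1|5)=+1, (3|5)=-1; (−1)^{-1·-2·2}·(+1)^-2·(-1)^-1 = -1.
v=2: v_2(a)=2, v_2(b)=2; units ≡ 3, 1 (mod 8); ε·ε+αω+βω = 1·0+2·0+2·1 ≡ 0  ⇒  (a,b)_2 = +1.
v=11: a=11^2·(≡7), b=11^1·(≡5) mod 11; (7|11)=-1, (5|11)=+1; (−1)^{2·1·5}·(-1)^1·(+1)^2 = -1.
v=19: a=19^2·(≡16), b=19^2·(≡1) mod 19; (16|19)=+1, (1|19)=+1; (−1)^{2·2·9}·(+1)^2·(+1)^2 = +1.
v=∞: 195 > 0 and -143 < 0  ⇒  (a,b)_∞ = +1.
|Ram(195, -143)| = 2, even; anisotropic at {5, 11}.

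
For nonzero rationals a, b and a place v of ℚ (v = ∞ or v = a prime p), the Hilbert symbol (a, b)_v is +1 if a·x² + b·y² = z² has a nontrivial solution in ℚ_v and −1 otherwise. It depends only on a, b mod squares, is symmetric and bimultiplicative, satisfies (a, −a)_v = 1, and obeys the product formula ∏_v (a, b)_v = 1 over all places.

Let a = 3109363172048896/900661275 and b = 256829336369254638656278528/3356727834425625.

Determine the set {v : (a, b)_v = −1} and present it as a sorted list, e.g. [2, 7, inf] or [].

Mod squares: a ≡ 19, b ≡ 37. Check v ∈ {∞, 2, 3, 5, 7, 11, 17, 19, 29, 37}.
v=17: a=17^-2·(≡4), b=17^-4·(≡6) mod 17; (4|17)=+1, (6|17)=-1; (−1)^{-2·-4·8}·(+1)^-4·(-1)^-2 = +1.
v=19: a=19^-1·(≡11), b=19^2·(≡3) mod 19; (11|19)=+1, (3|19)=-1; (−1)^{-1·2·9}·(+1)^2·(-1)^-1 = -1.
v=∞: 19 > 0 and 37 > 0  ⇒  (a,b)_∞ = +1.
v=7: a=7^2·(≡5), b=7^8·(≡2) mod 7; (5|7)=-1, (2|7)=+1; (−1)^{2·8·3}·(-1)^8·(+1)^2 = +1.
v=11: a=11^0·(≡6), b=11^-2·(≡5) mod 11; (6|11)=-1, (5|11)=+1; (−1)^{0·-2·5}·(-1)^-2·(+1)^0 = +1.
v=2: v_2(a)=16, v_2(b)=12; units ≡ 3, 5 (mod 8); ε·ε+αω+βω = 1·0+16·1+12·1 ≡ 0  ⇒  (a,b)_2 = +1.
v=37: a=37^2·(≡32), b=37^3·(≡34) mod 37; (32|37)=-1, (34|37)=+1; (−1)^{2·3·18}·(-1)^3·(+1)^2 = -1.
v=3: a=3^-8·(≡1), b=3^-12·(≡1) mod 3; (1|3)=+1, (1|3)=+1; (−1)^{-8·-12·1}·(+1)^-12·(+1)^-8 = +1.
v=29: a=29^4·(≡10), b=29^6·(≡17) mod 29; (10|29)=-1, (17|29)=-1; (−1)^{4·6·14}·(-1)^6·(-1)^4 = +1.
v=5: a=5^-2·(≡1), b=5^-4·(≡3) mod 5; (1|5)=+1, (3|5)=-1; (−1)^{-2·-4·2}·(+1)^-4·(-1)^-2 = +1.
|Ram(19, 37)| = 2, even; anisotropic at {19, 37}.

[19, 37]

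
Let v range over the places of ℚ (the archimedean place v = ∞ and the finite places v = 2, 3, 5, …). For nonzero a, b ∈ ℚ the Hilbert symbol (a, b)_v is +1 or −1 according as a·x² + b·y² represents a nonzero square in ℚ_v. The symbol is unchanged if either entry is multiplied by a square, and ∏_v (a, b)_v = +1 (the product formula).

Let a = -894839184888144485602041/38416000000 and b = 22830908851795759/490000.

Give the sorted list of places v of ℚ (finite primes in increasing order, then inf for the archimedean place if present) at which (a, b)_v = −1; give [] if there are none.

(a, b) ≡ (-9721569, 2431) mod (ℚ^×)²; places V = {2, 3, 5, 7, 11, 13, 17, 19, 31, 43, ∞}.
(a,b)_31: α=3, u≡9; β=2, v≡17 (mod 31); (9|31)=+1, (17|31)=-1; sign (−1)^0·+1^2·-1^3 = -1.
(a,b)_2: α=-10, β=-4; u≡7, v≡7 (mod 8); ε(u)ε(v)=1·1, αω(v)=-10·0, βω(u)=-4·0; sum ≡ 1  ⇒  -1.
(a,b)_17: α=1, u≡14; β=1, v≡11 (mod 17); (14|17)=-1, (11|17)=-1; sign (−1)^0·-1^1·-1^1 = +1.
(a,b)_3: α=5, u≡2; β=0, v≡1 (mod 3); (2|3)=-1, (1|3)=+1; sign (−1)^0·-1^0·+1^5 = +1.
(a,b)_19: α=2, u≡17; β=2, v≡8 (mod 19); (17|19)=+1, (8|19)=-1; sign (−1)^0·+1^2·-1^2 = +1.
(a,b)_∞: sgn(-9721569)=−, sgn(2431)=+, so +1.
(a,b)_13: α=1, u≡1; β=1, v≡11 (mod 13); (1|13)=+1, (11|13)=-1; sign (−1)^0·+1^1·-1^1 = -1.
(a,b)_43: α=3, u≡4; β=2, v≡41 (mod 43); (4|43)=+1, (41|43)=+1; sign (−1)^0·+1^2·+1^3 = +1.
(a,b)_7: α=-4, u≡6; β=-2, v≡2 (mod 7); (6|7)=-1, (2|7)=+1; sign (−1)^0·-1^-2·+1^-4 = +1.
(a,b)_5: α=-6, u≡1; β=-4, v≡1 (mod 5); (1|5)=+1, (1|5)=+1; sign (−1)^0·+1^-4·+1^-6 = +1.
(a,b)_11: α=7, u≡4; β=5, v≡5 (mod 11); (4|11)=+1, (5|11)=+1; sign (−1)^1·+1^5·+1^7 = -1.
|Ram(-9721569, 2431)| = 4, even; anisotropic at {2, 11, 13, 31}.

[2, 11, 13, 31]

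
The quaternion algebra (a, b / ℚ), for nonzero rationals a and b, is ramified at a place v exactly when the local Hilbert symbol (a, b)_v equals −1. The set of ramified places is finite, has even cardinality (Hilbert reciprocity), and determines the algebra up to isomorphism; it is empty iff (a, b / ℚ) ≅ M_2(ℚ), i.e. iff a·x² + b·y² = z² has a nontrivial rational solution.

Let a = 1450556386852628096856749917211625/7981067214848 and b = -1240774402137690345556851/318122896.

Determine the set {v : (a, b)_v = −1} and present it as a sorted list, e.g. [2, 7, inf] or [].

[2, 41]

Mod squares: a ≡ 15170, b ≡ -1739. Check v ∈ {∞, 2, 3, 5, 7, 11, 13, 19, 23, 37, 41, 47}.
v=13: a=13^-2·(≡1), b=13^-2·(≡4) mod 13; (1|13)=+1, (4|13)=+1; (−1)^{-2·-2·6}·(+1)^-2·(+1)^-2 = +1.
v=41: a=41^3·(≡37), b=41^2·(≡30) mod 41; (37|41)=+1, (30|41)=-1; (−1)^{3·2·20}·(+1)^2·(-1)^3 = -1.
v=23: a=23^2·(≡6), b=23^2·(≡9) mod 23; (6|23)=+1, (9|23)=+1; (−1)^{2·2·11}·(+1)^2·(+1)^2 = +1.
v=∞: 15170 > 0 and -1739 < 0  ⇒  (a,b)_∞ = +1.
v=37: a=37^5·(≡36), b=37^5·(≡34) mod 37; (36|37)=+1, (34|37)=+1; (−1)^{5·5·18}·(+1)^5·(+1)^5 = +1.
v=2: v_2(a)=-13, v_2(b)=-4; units ≡ 1, 5 (mod 8); ε·ε+αω+βω = 0·0+-13·1+-4·0 ≡ 1  ⇒  (a,b)_2 = -1.
v=47: a=47^2·(≡2), b=47^1·(≡5) mod 47; (2|47)=+1, (5|47)=-1; (−1)^{2·1·23}·(+1)^1·(-1)^2 = +1.
v=5: a=5^3·(≡1), b=5^0·(≡4) mod 5; (1|5)=+1, (4|5)=+1; (−1)^{3·0·2}·(+1)^0·(+1)^3 = +1.
v=7: a=7^-8·(≡2), b=7^-6·(≡2) mod 7; (2|7)=+1, (2|7)=+1; (−1)^{-8·-6·3}·(+1)^-6·(+1)^-8 = +1.
v=3: a=3^2·(≡2), b=3^4·(≡1) mod 3; (2|3)=-1, (1|3)=+1; (−1)^{2·4·1}·(-1)^4·(+1)^2 = +1.
v=19: a=19^4·(≡10), b=19^2·(≡5) mod 19; (10|19)=-1, (5|19)=+1; (−1)^{4·2·9}·(-1)^2·(+1)^4 = +1.
v=11: a=11^6·(≡5), b=11^4·(≡6) mod 11; (5|11)=+1, (6|11)=-1; (−1)^{6·4·5}·(+1)^4·(-1)^6 = +1.
(15170, -1739 / ℚ) ramifies at {2, 41}: a division algebra.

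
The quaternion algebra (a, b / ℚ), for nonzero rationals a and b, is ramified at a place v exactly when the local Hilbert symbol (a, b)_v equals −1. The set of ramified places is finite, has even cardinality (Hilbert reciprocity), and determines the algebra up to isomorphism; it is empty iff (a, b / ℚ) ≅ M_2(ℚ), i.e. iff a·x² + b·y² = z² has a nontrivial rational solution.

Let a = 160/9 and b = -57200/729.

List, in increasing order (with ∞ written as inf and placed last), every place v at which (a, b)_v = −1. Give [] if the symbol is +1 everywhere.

[5, 11]

Mod squares: a ≡ 10, b ≡ -143. Check v ∈ {∞, 2, 3, 5, 11, 13}.
v=2: v_2(a)=5, v_2(b)=4; units ≡ 5, 1 (mod 8); ε·ε+αω+βω = 0·0+5·0+4·1 ≡ 0  ⇒  (a,b)_2 = +1.
v=∞: 10 > 0 and -143 < 0  ⇒  (a,b)_∞ = +1.
v=13: a=13^0·(≡12), b=13^1·(≡7) mod 13; (12|13)=+1, (7|13)=-1; (−1)^{0·1·6}·(+1)^1·(-1)^0 = +1.
v=3: a=3^-2·(≡1), b=3^-6·(≡1) mod 3; (1|3)=+1, (1|3)=+1; (−1)^{-2·-6·1}·(+1)^-6·(+1)^-2 = +1.
v=5: a=5^1·(≡3), b=5^2·(≡3) mod 5; (3|5)=-1, (3|5)=-1; (−1)^{1·2·2}·(-1)^2·(-1)^1 = -1.
v=11: a=11^0·(≡8), b=11^1·(≡1) mod 11; (8|11)=-1, (1|11)=+1; (−1)^{0·1·5}·(-1)^1·(+1)^0 = -1.
(10, -143 / ℚ) ramifies at {5, 11}: a division algebra.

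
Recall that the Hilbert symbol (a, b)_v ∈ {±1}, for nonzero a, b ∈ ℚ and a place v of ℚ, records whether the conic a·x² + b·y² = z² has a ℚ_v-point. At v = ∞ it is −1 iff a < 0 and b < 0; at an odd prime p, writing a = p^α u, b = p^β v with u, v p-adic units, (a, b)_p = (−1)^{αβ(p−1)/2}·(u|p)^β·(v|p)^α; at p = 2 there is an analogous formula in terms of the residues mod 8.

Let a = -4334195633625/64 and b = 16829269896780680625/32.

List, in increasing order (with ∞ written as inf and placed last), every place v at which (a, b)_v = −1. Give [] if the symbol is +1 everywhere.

Mod squares: a ≡ -94705, b ≡ 82. Check v ∈ {∞, 2, 3, 5, 11, 13, 31, 41, 47}.
v=13: a=13^1·(≡8), b=13^2·(≡9) mod 13; (8|13)=-1, (9|13)=+1; (−1)^{1·2·6}·(-1)^2·(+1)^1 = +1.
v=2: v_2(a)=-6, v_2(b)=-5; units ≡ 7, 1 (mod 8); ε·ε+αω+βω = 1·0+-6·0+-5·0 ≡ 0  ⇒  (a,b)_2 = +1.
v=47: a=47^1·(≡17), b=47^2·(≡45) mod 47; (17|47)=+1, (45|47)=-1; (−1)^{1·2·23}·(+1)^2·(-1)^1 = -1.
v=3: a=3^2·(≡2), b=3^2·(≡1) mod 3; (2|3)=-1, (1|3)=+1; (−1)^{2·2·1}·(-1)^2·(+1)^2 = +1.
v=5: a=5^3·(≡4), b=5^4·(≡2) mod 5; (4|5)=+1, (2|5)=-1; (−1)^{3·4·2}·(+1)^4·(-1)^3 = -1.
v=41: a=41^2·(≡2), b=41^3·(≡20) mod 41; (2|41)=+1, (20|41)=+1; (−1)^{2·3·20}·(+1)^3·(+1)^2 = +1.
v=∞: -94705 < 0 and 82 > 0  ⇒  (a,b)_∞ = +1.
v=11: a=11^2·(≡3), b=11^2·(≡9) mod 11; (3|11)=+1, (9|11)=+1; (−1)^{2·2·5}·(+1)^2·(+1)^2 = +1.
v=31: a=31^1·(≡2), b=31^2·(≡2) mod 31; (2|31)=+1, (2|31)=+1; (−1)^{1·2·15}·(+1)^2·(+1)^1 = +1.
Ram(-94705, 82) = {5, 47}; no ℚ_5-point on the conic.

[5, 47]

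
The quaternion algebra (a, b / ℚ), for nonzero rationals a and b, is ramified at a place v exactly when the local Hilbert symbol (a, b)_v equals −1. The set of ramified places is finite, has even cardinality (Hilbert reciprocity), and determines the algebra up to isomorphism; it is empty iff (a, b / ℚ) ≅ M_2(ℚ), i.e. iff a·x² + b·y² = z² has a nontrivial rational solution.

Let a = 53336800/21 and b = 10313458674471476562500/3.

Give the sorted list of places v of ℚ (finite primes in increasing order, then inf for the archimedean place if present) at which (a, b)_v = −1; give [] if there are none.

Mod squares: a ≡ 23142, b ≡ 90915. Check v ∈ {∞, 2, 3, 5, 7, 11, 19, 29}.
v=29: a=29^1·(≡12), b=29^3·(≡12) mod 29; (12|29)=-1, (12|29)=-1; (−1)^{1·3·14}·(-1)^3·(-1)^1 = +1.
v=∞: 23142 > 0 and 90915 > 0  ⇒  (a,b)_∞ = +1.
v=19: a=19^1·(≡13), b=19^3·(≡16) mod 19; (13|19)=-1, (16|19)=+1; (−1)^{1·3·9}·(-1)^3·(+1)^1 = +1.
v=7: a=7^-1·(≡2), b=7^2·(≡5) mod 7; (2|7)=+1, (5|7)=-1; (−1)^{-1·2·3}·(+1)^2·(-1)^-1 = -1.
v=3: a=3^-1·(≡1), b=3^-1·(≡2) mod 3; (1|3)=+1, (2|3)=-1; (−1)^{-1·-1·1}·(+1)^-1·(-1)^-1 = +1.
v=5: a=5^2·(≡2), b=5^9·(≡2) mod 5; (2|5)=-1, (2|5)=-1; (−1)^{2·9·2}·(-1)^9·(-1)^2 = -1.
v=11: a=11^2·(≡3), b=11^5·(≡5) mod 11; (3|11)=+1, (5|11)=+1; (−1)^{2·5·5}·(+1)^5·(+1)^2 = +1.
v=2: v_2(a)=5, v_2(b)=2; units ≡ 3, 3 (mod 8); ε·ε+αω+βω = 1·1+5·1+2·1 ≡ 0  ⇒  (a,b)_2 = +1.
(23142, 90915 / ℚ) ramifies at {5, 7}: a division algebra.

[5, 7]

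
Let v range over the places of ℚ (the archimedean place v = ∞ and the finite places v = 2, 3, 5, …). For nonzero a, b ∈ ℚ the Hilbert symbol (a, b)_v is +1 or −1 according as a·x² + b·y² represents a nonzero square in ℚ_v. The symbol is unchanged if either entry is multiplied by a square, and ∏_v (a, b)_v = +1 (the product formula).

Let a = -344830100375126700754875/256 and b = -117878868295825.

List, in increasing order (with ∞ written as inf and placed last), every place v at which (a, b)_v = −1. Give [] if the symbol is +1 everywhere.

Mod squares: a ≡ -159936595, b ≡ -217. Check v ∈ {∞, 2, 3, 5, 7, 13, 17, 23, 29, 31}.
v=23: a=23^3·(≡1), b=23^2·(≡8) mod 23; (1|23)=+1, (8|23)=+1; (−1)^{3·2·11}·(+1)^2·(+1)^3 = +1.
v=13: a=13^3·(≡7), b=13^2·(≡3) mod 13; (7|13)=-1, (3|13)=+1; (−1)^{3·2·6}·(-1)^2·(+1)^3 = +1.
v=2: v_2(a)=-8, v_2(b)=0; units ≡ 5, 7 (mod 8); ε·ε+αω+βω = 0·1+-8·0+0·1 ≡ 0  ⇒  (a,b)_2 = +1.
v=7: a=7^3·(≡3), b=7^1·(≡2) mod 7; (3|7)=-1, (2|7)=+1; (−1)^{3·1·3}·(-1)^1·(+1)^3 = +1.
v=17: a=17^3·(≡5), b=17^2·(≡15) mod 17; (5|17)=-1, (15|17)=+1; (−1)^{3·2·8}·(-1)^2·(+1)^3 = +1.
v=∞: -159936595 < 0 and -217 < 0  ⇒  (a,b)_∞ = -1.
v=31: a=31^1·(≡24), b=31^1·(≡13) mod 31; (24|31)=-1, (13|31)=-1; (−1)^{1·1·15}·(-1)^1·(-1)^1 = -1.
v=29: a=29^3·(≡22), b=29^2·(≡17) mod 29; (22|29)=+1, (17|29)=-1; (−1)^{3·2·14}·(+1)^2·(-1)^3 = -1.
v=3: a=3^4·(≡2), b=3^0·(≡2) mod 3; (2|3)=-1, (2|3)=-1; (−1)^{4·0·1}·(-1)^0·(-1)^4 = +1.
v=5: a=5^3·(≡1), b=5^2·(≡2) mod 5; (1|5)=+1, (2|5)=-1; (−1)^{3·2·2}·(+1)^2·(-1)^3 = -1.
|Ram(-159936595, -217)| = 4, even; anisotropic at {5, 29, 31, ∞}.

[5, 29, 31, inf]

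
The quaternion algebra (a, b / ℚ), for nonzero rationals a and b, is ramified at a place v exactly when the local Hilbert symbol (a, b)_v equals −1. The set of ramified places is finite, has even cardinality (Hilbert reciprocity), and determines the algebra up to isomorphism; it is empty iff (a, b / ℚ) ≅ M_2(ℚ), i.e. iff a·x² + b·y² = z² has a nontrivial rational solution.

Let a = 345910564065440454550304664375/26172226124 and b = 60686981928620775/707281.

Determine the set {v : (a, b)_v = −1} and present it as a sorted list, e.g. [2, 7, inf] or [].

[3, 11]

Mod squares: a ≡ 77, b ≡ 39. Check v ∈ {∞, 2, 3, 5, 7, 11, 13, 19, 29}.
v=7: a=7^3·(≡2), b=7^2·(≡1) mod 7; (2|7)=+1, (1|7)=+1; (−1)^{3·2·3}·(+1)^2·(+1)^3 = +1.
v=11: a=11^-1·(≡8), b=11^0·(≡8) mod 11; (8|11)=-1, (8|11)=-1; (−1)^{-1·0·5}·(-1)^0·(-1)^-1 = -1.
v=∞: 77 > 0 and 39 > 0  ⇒  (a,b)_∞ = +1.
v=3: a=3^12·(≡2), b=3^7·(≡1) mod 3; (2|3)=-1, (1|3)=+1; (−1)^{12·7·1}·(-1)^7·(+1)^12 = -1.
v=5: a=5^4·(≡2), b=5^2·(≡1) mod 5; (2|5)=-1, (1|5)=+1; (−1)^{4·2·2}·(-1)^2·(+1)^4 = +1.
v=13: a=13^12·(≡9), b=13^7·(≡4) mod 13; (9|13)=+1, (4|13)=+1; (−1)^{12·7·6}·(+1)^7·(+1)^12 = +1.
v=29: a=29^-6·(≡21), b=29^-4·(≡10) mod 29; (21|29)=-1, (10|29)=-1; (−1)^{-6·-4·14}·(-1)^-4·(-1)^-6 = +1.
v=19: a=19^4·(≡4), b=19^2·(≡11) mod 19; (4|19)=+1, (11|19)=+1; (−1)^{4·2·9}·(+1)^2·(+1)^4 = +1.
v=2: v_2(a)=-2, v_2(b)=0; units ≡ 5, 7 (mod 8); ε·ε+αω+βω = 0·1+-2·0+0·1 ≡ 0  ⇒  (a,b)_2 = +1.
Ram(77, 39) = {3, 11}; no ℚ_3-point on the conic.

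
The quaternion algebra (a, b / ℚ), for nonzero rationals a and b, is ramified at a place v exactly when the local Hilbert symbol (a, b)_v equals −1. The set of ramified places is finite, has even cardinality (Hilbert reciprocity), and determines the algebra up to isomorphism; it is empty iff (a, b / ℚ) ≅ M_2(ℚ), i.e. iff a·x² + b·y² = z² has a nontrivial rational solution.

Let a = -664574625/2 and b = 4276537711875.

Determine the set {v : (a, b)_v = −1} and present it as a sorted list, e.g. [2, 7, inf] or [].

(a, b) ≡ (-72930, 51) mod (ℚ^×)²; places V = {2, 3, 5, 11, 13, 17, ∞}.
(a,b)_17: α=1, u≡7; β=1, v≡10 (mod 17); (7|17)=-1, (10|17)=-1; sign (−1)^0·-1^1·-1^1 = +1.
(a,b)_3: α=7, u≡2; β=9, v≡2 (mod 3); (2|3)=-1, (2|3)=-1; sign (−1)^1·-1^9·-1^7 = -1.
(a,b)_2: α=-1, β=0; u≡7, v≡3 (mod 8); ε(u)ε(v)=1·1, αω(v)=-1·1, βω(u)=0·0; sum ≡ 0  ⇒  +1.
(a,b)_5: α=3, u≡4; β=4, v≡4 (mod 5); (4|5)=+1, (4|5)=+1; sign (−1)^0·+1^4·+1^3 = +1.
(a,b)_13: α=1, u≡5; β=2, v≡3 (mod 13); (5|13)=-1, (3|13)=+1; sign (−1)^0·-1^2·+1^1 = +1.
(a,b)_∞: sgn(-72930)=−, sgn(51)=+, so +1.
(a,b)_11: α=1, u≡4; β=2, v≡6 (mod 11); (4|11)=+1, (6|11)=-1; sign (−1)^0·+1^2·-1^1 = -1.
Ram(-72930, 51) = {3, 11}; no ℚ_3-point on the conic.

[3, 11]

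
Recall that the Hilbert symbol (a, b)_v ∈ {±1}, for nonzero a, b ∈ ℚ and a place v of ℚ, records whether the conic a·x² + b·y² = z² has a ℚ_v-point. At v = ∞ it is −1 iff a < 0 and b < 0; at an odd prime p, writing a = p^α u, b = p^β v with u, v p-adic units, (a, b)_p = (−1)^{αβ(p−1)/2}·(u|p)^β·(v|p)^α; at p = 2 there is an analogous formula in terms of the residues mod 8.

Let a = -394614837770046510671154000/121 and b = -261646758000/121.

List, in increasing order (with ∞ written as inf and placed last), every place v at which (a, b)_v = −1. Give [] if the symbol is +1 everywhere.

Mod squares: a ≡ -108965, b ≡ -72679655. Check v ∈ {∞, 2, 3, 5, 11, 19, 23, 29, 31, 37}.
v=∞: -108965 < 0 and -72679655 < 0  ⇒  (a,b)_∞ = -1.
v=37: a=37^3·(≡31), b=37^1·(≡35) mod 37; (31|37)=-1, (35|37)=-1; (−1)^{3·1·18}·(-1)^1·(-1)^3 = +1.
v=31: a=31^3·(≡8), b=31^1·(≡8) mod 31; (8|31)=+1, (8|31)=+1; (−1)^{3·1·15}·(+1)^1·(+1)^3 = -1.
v=3: a=3^4·(≡1), b=3^2·(≡1) mod 3; (1|3)=+1, (1|3)=+1; (−1)^{4·2·1}·(+1)^2·(+1)^4 = +1.
v=19: a=19^3·(≡13), b=19^1·(≡5) mod 19; (13|19)=-1, (5|19)=+1; (−1)^{3·1·9}·(-1)^1·(+1)^3 = +1.
v=2: v_2(a)=4, v_2(b)=4; units ≡ 3, 1 (mod 8); ε·ε+αω+βω = 1·0+4·0+4·1 ≡ 0  ⇒  (a,b)_2 = +1.
v=29: a=29^2·(≡3), b=29^1·(≡17) mod 29; (3|29)=-1, (17|29)=-1; (−1)^{2·1·14}·(-1)^1·(-1)^2 = -1.
v=23: a=23^4·(≡9), b=23^1·(≡16) mod 23; (9|23)=+1, (16|23)=+1; (−1)^{4·1·11}·(+1)^1·(+1)^4 = +1.
v=11: a=11^-2·(≡1), b=11^-2·(≡10) mod 11; (1|11)=+1, (10|11)=-1; (−1)^{-2·-2·5}·(+1)^-2·(-1)^-2 = +1.
v=5: a=5^3·(≡3), b=5^3·(≡1) mod 5; (3|5)=-1, (1|5)=+1; (−1)^{3·3·2}·(-1)^3·(+1)^3 = -1.
|Ram(-108965, -72679655)| = 4, even; anisotropic at {5, 29, 31, ∞}.

[5, 29, 31, inf]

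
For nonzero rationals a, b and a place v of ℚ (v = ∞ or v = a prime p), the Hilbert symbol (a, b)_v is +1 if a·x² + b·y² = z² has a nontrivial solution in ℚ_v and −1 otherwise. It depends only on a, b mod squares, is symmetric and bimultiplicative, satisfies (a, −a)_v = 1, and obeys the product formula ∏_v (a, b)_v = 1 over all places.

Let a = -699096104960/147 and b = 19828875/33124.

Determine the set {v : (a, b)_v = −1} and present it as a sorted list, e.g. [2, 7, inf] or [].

(a, b) ≡ (-16530, 6555) mod (ℚ^×)²; places V = {2, 3, 5, 7, 11, 13, 19, 23, 29, ∞}.
(a,b)_19: α=1, u≡9; β=1, v≡18 (mod 19); (9|19)=+1, (18|19)=-1; sign (−1)^1·+1^1·-1^1 = +1.
(a,b)_3: α=-1, u≡1; β=1, v≡1 (mod 3); (1|3)=+1, (1|3)=+1; sign (−1)^1·+1^1·+1^-1 = -1.
(a,b)_23: α=0, u≡17; β=1, v≡4 (mod 23); (17|23)=-1, (4|23)=+1; sign (−1)^0·-1^1·+1^0 = -1.
(a,b)_11: α=2, u≡3; β=2, v≡10 (mod 11); (3|11)=+1, (10|11)=-1; sign (−1)^0·+1^2·-1^2 = +1.
(a,b)_7: α=-2, u≡2; β=-2, v≡6 (mod 7); (2|7)=+1, (6|7)=-1; sign (−1)^0·+1^-2·-1^-2 = +1.
(a,b)_13: α=0, u≡5; β=-2, v≡1 (mod 13); (5|13)=-1, (1|13)=+1; sign (−1)^0·-1^-2·+1^0 = +1.
(a,b)_∞: sgn(-16530)=−, sgn(6555)=+, so +1.
(a,b)_29: α=1, u≡8; β=0, v≡16 (mod 29); (8|29)=-1, (16|29)=+1; sign (−1)^0·-1^0·+1^1 = +1.
(a,b)_2: α=21, β=-2; u≡7, v≡3 (mod 8); ε(u)ε(v)=1·1, αω(v)=21·1, βω(u)=-2·0; sum ≡ 0  ⇒  +1.
(a,b)_5: α=1, u≡4; β=3, v≡4 (mod 5); (4|5)=+1, (4|5)=+1; sign (−1)^0·+1^3·+1^1 = +1.
(-16530, 6555 / ℚ) ramifies at {3, 23}: a division algebra.

[3, 23]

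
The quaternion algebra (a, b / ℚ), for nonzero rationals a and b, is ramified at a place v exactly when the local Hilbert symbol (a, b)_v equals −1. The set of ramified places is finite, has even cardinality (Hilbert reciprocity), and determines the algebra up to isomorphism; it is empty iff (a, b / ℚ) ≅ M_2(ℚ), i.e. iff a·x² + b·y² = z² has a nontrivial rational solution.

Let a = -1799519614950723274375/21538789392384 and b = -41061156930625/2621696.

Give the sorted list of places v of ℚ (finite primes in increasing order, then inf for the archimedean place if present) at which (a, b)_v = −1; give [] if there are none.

[11, 13, 37, inf]

(a, b) ≡ (-3116399, -100529) mod (ℚ^×)²; places V = {2, 3, 5, 7, 11, 13, 19, 29, 31, 37, 41, ∞}.
(a,b)_∞: sgn(-3116399)=−, sgn(-100529)=−, so -1.
(a,b)_11: α=-3, u≡10; β=-1, v≡7 (mod 11); (10|11)=-1, (7|11)=-1; sign (−1)^1·-1^-1·-1^-3 = -1.
(a,b)_3: α=-2, u≡1; β=0, v≡1 (mod 3); (1|3)=+1, (1|3)=+1; sign (−1)^0·+1^0·+1^-2 = +1.
(a,b)_29: α=4, u≡13; β=2, v≡18 (mod 29); (13|29)=+1, (18|29)=-1; sign (−1)^0·+1^2·-1^4 = +1.
(a,b)_37: α=1, u≡24; β=1, v≡11 (mod 37); (24|37)=-1, (11|37)=+1; sign (−1)^0·-1^1·+1^1 = -1.
(a,b)_13: α=3, u≡9; β=3, v≡5 (mod 13); (9|13)=+1, (5|13)=-1; sign (−1)^0·+1^3·-1^3 = -1.
(a,b)_2: α=-18, β=-8; u≡1, v≡7 (mod 8); ε(u)ε(v)=0·1, αω(v)=-18·0, βω(u)=-8·0; sum ≡ 0  ⇒  +1.
(a,b)_5: α=4, u≡4; β=4, v≡1 (mod 5); (4|5)=+1, (1|5)=+1; sign (−1)^0·+1^4·+1^4 = +1.
(a,b)_41: α=2, u≡28; β=0, v≡27 (mod 41); (28|41)=-1, (27|41)=-1; sign (−1)^0·-1^0·-1^2 = +1.
(a,b)_31: α=3, u≡9; β=2, v≡28 (mod 31); (9|31)=+1, (28|31)=+1; sign (−1)^0·+1^2·+1^3 = +1.
(a,b)_7: α=0, u≡2; β=-2, v≡5 (mod 7); (2|7)=+1, (5|7)=-1; sign (−1)^0·+1^-2·-1^0 = +1.
(a,b)_19: α=-3, u≡11; β=-1, v≡8 (mod 19); (11|19)=+1, (8|19)=-1; sign (−1)^1·+1^-1·-1^-3 = +1.
(-3116399, -100529 / ℚ) ramifies at {11, 13, 37, ∞}: a division algebra.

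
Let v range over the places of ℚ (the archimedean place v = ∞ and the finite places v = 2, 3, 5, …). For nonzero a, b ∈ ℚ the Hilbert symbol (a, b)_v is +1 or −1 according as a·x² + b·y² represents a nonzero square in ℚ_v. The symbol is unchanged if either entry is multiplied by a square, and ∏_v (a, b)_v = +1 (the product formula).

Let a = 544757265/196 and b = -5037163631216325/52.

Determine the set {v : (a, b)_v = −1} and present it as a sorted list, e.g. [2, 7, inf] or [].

(a, b) ≡ (62985, -1209) mod (ℚ^×)²; places V = {2, 3, 5, 7, 13, 17, 19, 31, ∞}.
(a,b)_31: α=2, u≡3; β=3, v≡24 (mod 31); (3|31)=-1, (24|31)=-1; sign (−1)^0·-1^3·-1^2 = -1.
(a,b)_3: α=3, u≡1; β=3, v≡2 (mod 3); (1|3)=+1, (2|3)=-1; sign (−1)^1·+1^3·-1^3 = +1.
(a,b)_5: α=1, u≡3; β=2, v≡1 (mod 5); (3|5)=-1, (1|5)=+1; sign (−1)^0·-1^2·+1^1 = +1.
(a,b)_13: α=1, u≡10; β=-1, v≡7 (mod 13); (10|13)=+1, (7|13)=-1; sign (−1)^0·+1^-1·-1^1 = -1.
(a,b)_∞: sgn(62985)=+, sgn(-1209)=−, so +1.
(a,b)_17: α=1, u≡8; β=2, v≡16 (mod 17); (8|17)=+1, (16|17)=+1; sign (−1)^0·+1^2·+1^1 = +1.
(a,b)_19: α=1, u≡6; β=2, v≡1 (mod 19); (6|19)=+1, (1|19)=+1; sign (−1)^0·+1^2·+1^1 = +1.
(a,b)_7: α=-2, u≡6; β=4, v≡1 (mod 7); (6|7)=-1, (1|7)=+1; sign (−1)^0·-1^4·+1^-2 = +1.
(a,b)_2: α=-2, β=-2; u≡1, v≡7 (mod 8); ε(u)ε(v)=0·1, αω(v)=-2·0, βω(u)=-2·0; sum ≡ 0  ⇒  +1.
Ram(62985, -1209) = {13, 31}; no ℚ_13-point on the conic.

[13, 31]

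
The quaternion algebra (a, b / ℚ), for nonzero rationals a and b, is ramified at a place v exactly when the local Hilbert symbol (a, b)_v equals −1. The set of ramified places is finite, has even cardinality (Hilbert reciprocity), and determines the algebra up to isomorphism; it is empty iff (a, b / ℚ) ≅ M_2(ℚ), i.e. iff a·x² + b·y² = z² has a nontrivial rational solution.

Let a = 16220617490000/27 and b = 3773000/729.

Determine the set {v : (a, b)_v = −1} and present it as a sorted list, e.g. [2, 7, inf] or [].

[3, 5, 7, 11, 17, 19]

(a, b) ≡ (6783, 770) mod (ℚ^×)²; places V = {2, 3, 5, 7, 11, 17, 19, ∞}.
(a,b)_19: α=1, u≡12; β=0, v≡8 (mod 19); (12|19)=-1, (8|19)=-1; sign (−1)^0·-1^0·-1^1 = -1.
(a,b)_3: α=-3, u≡2; β=-6, v≡2 (mod 3); (2|3)=-1, (2|3)=-1; sign (−1)^0·-1^-6·-1^-3 = -1.
(a,b)_5: α=4, u≡2; β=3, v≡1 (mod 5); (2|5)=-1, (1|5)=+1; sign (−1)^0·-1^3·+1^4 = -1.
(a,b)_2: α=4, β=3; u≡7, v≡1 (mod 8); ε(u)ε(v)=1·0, αω(v)=4·0, βω(u)=3·0; sum ≡ 0  ⇒  +1.
(a,b)_7: α=3, u≡5; β=3, v≡3 (mod 7); (5|7)=-1, (3|7)=-1; sign (−1)^1·-1^3·-1^3 = -1.
(a,b)_∞: sgn(6783)=+, sgn(770)=+, so +1.
(a,b)_17: α=1, u≡13; β=0, v≡7 (mod 17); (13|17)=+1, (7|17)=-1; sign (−1)^0·+1^0·-1^1 = -1.
(a,b)_11: α=4, u≡6; β=1, v≡3 (mod 11); (6|11)=-1, (3|11)=+1; sign (−1)^0·-1^1·+1^4 = -1.
(6783, 770 / ℚ) ramifies at {3, 5, 7, 11, 17, 19}: a division algebra.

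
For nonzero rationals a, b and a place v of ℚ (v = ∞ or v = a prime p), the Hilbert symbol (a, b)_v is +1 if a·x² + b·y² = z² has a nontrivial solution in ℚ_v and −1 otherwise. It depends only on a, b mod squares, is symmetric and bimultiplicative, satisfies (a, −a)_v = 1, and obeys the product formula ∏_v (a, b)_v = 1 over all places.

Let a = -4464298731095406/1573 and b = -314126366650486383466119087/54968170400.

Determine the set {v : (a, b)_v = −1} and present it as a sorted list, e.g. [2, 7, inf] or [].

Mod squares: a ≡ -2262, b ≡ -181867062. Check v ∈ {∞, 2, 3, 5, 7, 11, 13, 19, 29, 37, 41, 53}.
v=7: a=7^2·(≡5), b=7^6·(≡4) mod 7; (5|7)=-1, (4|7)=+1; (−1)^{2·6·3}·(-1)^6·(+1)^2 = +1.
v=37: a=37^2·(≡22), b=37^3·(≡22) mod 37; (22|37)=-1, (22|37)=-1; (−1)^{2·3·18}·(-1)^3·(-1)^2 = -1.
v=41: a=41^2·(≡29), b=41^3·(≡10) mod 41; (29|41)=-1, (10|41)=+1; (−1)^{2·3·20}·(-1)^3·(+1)^2 = -1.
v=∞: -2262 < 0 and -181867062 < 0  ⇒  (a,b)_∞ = -1.
v=3: a=3^5·(≡2), b=3^11·(≡2) mod 3; (2|3)=-1, (2|3)=-1; (−1)^{5·11·1}·(-1)^11·(-1)^5 = -1.
v=11: a=11^-2·(≡3), b=11^-4·(≡10) mod 11; (3|11)=+1, (10|11)=-1; (−1)^{-2·-4·5}·(+1)^-4·(-1)^-2 = +1.
v=13: a=13^-1·(≡11), b=13^-1·(≡7) mod 13; (11|13)=-1, (7|13)=-1; (−1)^{-1·-1·6}·(-1)^-1·(-1)^-1 = +1.
v=19: a=19^0·(≡12), b=19^-2·(≡5) mod 19; (12|19)=-1, (5|19)=+1; (−1)^{0·-2·9}·(-1)^-2·(+1)^0 = +1.
v=2: v_2(a)=1, v_2(b)=-5; units ≡ 5, 5 (mod 8); ε·ε+αω+βω = 0·0+1·1+-5·1 ≡ 0  ⇒  (a,b)_2 = +1.
v=29: a=29^1·(≡16), b=29^1·(≡9) mod 29; (16|29)=+1, (9|29)=+1; (−1)^{1·1·14}·(+1)^1·(+1)^1 = +1.
v=5: a=5^0·(≡3), b=5^-2·(≡3) mod 5; (3|5)=-1, (3|5)=-1; (−1)^{0·-2·2}·(-1)^-2·(-1)^0 = +1.
v=53: a=53^2·(≡46), b=53^3·(≡18) mod 53; (46|53)=+1, (18|53)=-1; (−1)^{2·3·26}·(+1)^3·(-1)^2 = +1.
(-2262, -181867062 / ℚ) ramifies at {3, 37, 41, ∞}: a division algebra.

[3, 37, 41, inf]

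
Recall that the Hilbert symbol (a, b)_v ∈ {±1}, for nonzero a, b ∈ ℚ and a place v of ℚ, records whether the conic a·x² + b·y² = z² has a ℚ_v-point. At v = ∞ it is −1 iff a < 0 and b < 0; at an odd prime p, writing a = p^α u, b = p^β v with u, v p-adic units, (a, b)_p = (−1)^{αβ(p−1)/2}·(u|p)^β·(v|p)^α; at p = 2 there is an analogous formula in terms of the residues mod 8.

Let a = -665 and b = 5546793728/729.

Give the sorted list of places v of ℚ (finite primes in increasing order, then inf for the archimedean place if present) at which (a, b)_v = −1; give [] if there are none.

(a, b) ≡ (-665, 323) mod (ℚ^×)²; places V = {2, 3, 5, 7, 17, 19, 37, ∞}.
(a,b)_2: α=0, β=8; u≡7, v≡3 (mod 8); ε(u)ε(v)=1·1, αω(v)=0·1, βω(u)=8·0; sum ≡ 1  ⇒  -1.
(a,b)_5: α=1, u≡2; β=0, v≡2 (mod 5); (2|5)=-1, (2|5)=-1; sign (−1)^0·-1^0·-1^1 = -1.
(a,b)_3: α=0, u≡1; β=-6, v≡2 (mod 3); (1|3)=+1, (2|3)=-1; sign (−1)^0·+1^-6·-1^0 = +1.
(a,b)_∞: sgn(-665)=−, sgn(323)=+, so +1.
(a,b)_17: α=0, u≡15; β=1, v≡1 (mod 17); (15|17)=+1, (1|17)=+1; sign (−1)^0·+1^1·+1^0 = +1.
(a,b)_37: α=0, u≡1; β=2, v≡11 (mod 37); (1|37)=+1, (11|37)=+1; sign (−1)^0·+1^2·+1^0 = +1.
(a,b)_7: α=1, u≡3; β=2, v≡2 (mod 7); (3|7)=-1, (2|7)=+1; sign (−1)^0·-1^2·+1^1 = +1.
(a,b)_19: α=1, u≡3; β=1, v≡7 (mod 19); (3|19)=-1, (7|19)=+1; sign (−1)^1·-1^1·+1^1 = +1.
(-665, 323 / ℚ) ramifies at {2, 5}: a division algebra.

[2, 5]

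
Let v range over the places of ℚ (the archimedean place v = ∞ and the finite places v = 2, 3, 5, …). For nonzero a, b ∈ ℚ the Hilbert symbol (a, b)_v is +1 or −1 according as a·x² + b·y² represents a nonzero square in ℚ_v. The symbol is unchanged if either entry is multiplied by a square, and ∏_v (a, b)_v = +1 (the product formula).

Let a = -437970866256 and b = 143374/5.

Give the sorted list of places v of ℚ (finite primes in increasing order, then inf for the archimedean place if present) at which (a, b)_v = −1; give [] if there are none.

[7, 29]

Mod squares: a ≡ -29, b ≡ 14630. Check v ∈ {∞, 2, 3, 5, 7, 11, 19, 29}.
v=19: a=19^2·(≡6), b=19^1·(≡12) mod 19; (6|19)=+1, (12|19)=-1; (−1)^{2·1·9}·(+1)^1·(-1)^2 = +1.
v=3: a=3^2·(≡1), b=3^0·(≡2) mod 3; (1|3)=+1, (2|3)=-1; (−1)^{2·0·1}·(+1)^0·(-1)^2 = +1.
v=∞: -29 < 0 and 14630 > 0  ⇒  (a,b)_∞ = +1.
v=7: a=7^4·(≡3), b=7^3·(≡1) mod 7; (3|7)=-1, (1|7)=+1; (−1)^{4·3·3}·(-1)^3·(+1)^4 = -1.
v=5: a=5^0·(≡4), b=5^-1·(≡4) mod 5; (4|5)=+1, (4|5)=+1; (−1)^{0·-1·2}·(+1)^-1·(+1)^0 = +1.
v=11: a=11^2·(≡9), b=11^1·(≡2) mod 11; (9|11)=+1, (2|11)=-1; (−1)^{2·1·5}·(+1)^1·(-1)^2 = +1.
v=2: v_2(a)=4, v_2(b)=1; units ≡ 3, 3 (mod 8); ε·ε+αω+βω = 1·1+4·1+1·1 ≡ 0  ⇒  (a,b)_2 = +1.
v=29: a=29^1·(≡16), b=29^0·(≡17) mod 29; (16|29)=+1, (17|29)=-1; (−1)^{1·0·14}·(+1)^0·(-1)^1 = -1.
Ram(-29, 14630) = {7, 29}; no ℚ_7-point on the conic.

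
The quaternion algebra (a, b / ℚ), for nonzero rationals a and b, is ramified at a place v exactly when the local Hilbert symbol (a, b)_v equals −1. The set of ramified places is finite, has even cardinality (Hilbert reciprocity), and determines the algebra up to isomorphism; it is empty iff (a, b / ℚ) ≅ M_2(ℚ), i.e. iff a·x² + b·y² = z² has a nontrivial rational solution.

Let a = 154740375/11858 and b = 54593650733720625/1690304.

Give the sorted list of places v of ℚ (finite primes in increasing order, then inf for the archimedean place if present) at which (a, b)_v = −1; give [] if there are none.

[5, 11, 19, 29]

(a, b) ≡ (152830, 627) mod (ℚ^×)²; places V = {2, 3, 5, 7, 11, 17, 19, 29, 31, ∞}.
(a,b)_11: α=-2, u≡2; β=-1, v≡2 (mod 11); (2|11)=-1, (2|11)=-1; sign (−1)^0·-1^-1·-1^-2 = -1.
(a,b)_∞: sgn(152830)=+, sgn(627)=+, so +1.
(a,b)_17: α=1, u≡11; β=2, v≡1 (mod 17); (11|17)=-1, (1|17)=+1; sign (−1)^0·-1^2·+1^1 = +1.
(a,b)_7: α=-2, u≡5; β=-4, v≡4 (mod 7); (5|7)=-1, (4|7)=+1; sign (−1)^0·-1^-4·+1^-2 = +1.
(a,b)_31: α=1, u≡10; β=2, v≡18 (mod 31); (10|31)=+1, (18|31)=+1; sign (−1)^0·+1^2·+1^1 = +1.
(a,b)_19: α=0, u≡12; β=1, v≡14 (mod 19); (12|19)=-1, (14|19)=-1; sign (−1)^0·-1^1·-1^0 = -1.
(a,b)_5: α=3, u≡1; β=4, v≡2 (mod 5); (1|5)=+1, (2|5)=-1; sign (−1)^0·+1^4·-1^3 = -1.
(a,b)_29: α=1, u≡3; β=2, v≡10 (mod 29); (3|29)=-1, (10|29)=-1; sign (−1)^0·-1^2·-1^1 = -1.
(a,b)_3: α=4, u≡1; β=9, v≡2 (mod 3); (1|3)=+1, (2|3)=-1; sign (−1)^0·+1^9·-1^4 = +1.
(a,b)_2: α=-1, β=-6; u≡7, v≡3 (mod 8); ε(u)ε(v)=1·1, αω(v)=-1·1, βω(u)=-6·0; sum ≡ 0  ⇒  +1.
(152830, 627 / ℚ) ramifies at {5, 11, 19, 29}: a division algebra.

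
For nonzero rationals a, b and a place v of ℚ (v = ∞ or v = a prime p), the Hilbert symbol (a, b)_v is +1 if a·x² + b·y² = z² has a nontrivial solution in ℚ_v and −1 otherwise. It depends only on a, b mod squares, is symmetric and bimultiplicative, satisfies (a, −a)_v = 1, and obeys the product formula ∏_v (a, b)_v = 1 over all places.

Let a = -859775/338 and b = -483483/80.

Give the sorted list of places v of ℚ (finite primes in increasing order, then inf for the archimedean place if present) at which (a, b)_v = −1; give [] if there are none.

(a, b) ≡ (-238, -49335) mod (ℚ^×)²; places V = {2, 3, 5, 7, 11, 13, 17, 23, ∞}.
(a,b)_7: α=1, u≡2; β=2, v≡1 (mod 7); (2|7)=+1, (1|7)=+1; sign (−1)^0·+1^2·+1^1 = +1.
(a,b)_23: α=0, u≡5; β=1, v≡21 (mod 23); (5|23)=-1, (21|23)=-1; sign (−1)^0·-1^1·-1^0 = -1.
(a,b)_2: α=-1, β=-4; u≡1, v≡1 (mod 8); ε(u)ε(v)=0·0, αω(v)=-1·0, βω(u)=-4·0; sum ≡ 0  ⇒  +1.
(a,b)_3: α=0, u≡2; β=1, v≡1 (mod 3); (2|3)=-1, (1|3)=+1; sign (−1)^0·-1^1·+1^0 = -1.
(a,b)_5: α=2, u≡3; β=-1, v≡2 (mod 5); (3|5)=-1, (2|5)=-1; sign (−1)^0·-1^-1·-1^2 = -1.
(a,b)_13: α=-2, u≡3; β=1, v≡1 (mod 13); (3|13)=+1, (1|13)=+1; sign (−1)^0·+1^1·+1^-2 = +1.
(a,b)_11: α=0, u≡5; β=1, v≡1 (mod 11); (5|11)=+1, (1|11)=+1; sign (−1)^0·+1^1·+1^0 = +1.
(a,b)_∞: sgn(-238)=−, sgn(-49335)=−, so -1.
(a,b)_17: α=3, u≡11; β=0, v≡4 (mod 17); (11|17)=-1, (4|17)=+1; sign (−1)^0·-1^0·+1^3 = +1.
Ram(-238, -49335) = {3, 5, 23, ∞}; no ℚ_3-point on the conic.

[3, 5, 23, inf]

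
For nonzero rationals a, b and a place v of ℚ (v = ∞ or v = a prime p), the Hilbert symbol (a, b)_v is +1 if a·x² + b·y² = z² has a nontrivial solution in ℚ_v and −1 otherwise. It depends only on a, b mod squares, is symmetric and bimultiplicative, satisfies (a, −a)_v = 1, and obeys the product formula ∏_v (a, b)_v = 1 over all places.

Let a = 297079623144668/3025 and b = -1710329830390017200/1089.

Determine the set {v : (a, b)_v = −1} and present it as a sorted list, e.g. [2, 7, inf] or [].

[23, 31]

(a, b) ≡ (23, -64883) mod (ℚ^×)²; places V = {2, 3, 5, 7, 11, 13, 23, 31, ∞}.
(a,b)_13: α=4, u≡3; β=5, v≡4 (mod 13); (3|13)=+1, (4|13)=+1; sign (−1)^0·+1^5·+1^4 = +1.
(a,b)_7: α=6, u≡2; β=5, v≡3 (mod 7); (2|7)=+1, (3|7)=-1; sign (−1)^0·+1^5·-1^6 = +1.
(a,b)_23: α=1, u≡18; β=1, v≡1 (mod 23); (18|23)=+1, (1|23)=+1; sign (−1)^1·+1^1·+1^1 = -1.
(a,b)_11: α=-2, u≡4; β=-2, v≡6 (mod 11); (4|11)=+1, (6|11)=-1; sign (−1)^0·+1^-2·-1^-2 = +1.
(a,b)_5: α=-2, u≡3; β=2, v≡3 (mod 5); (3|5)=-1, (3|5)=-1; sign (−1)^0·-1^2·-1^-2 = +1.
(a,b)_3: α=0, u≡2; β=-2, v≡1 (mod 3); (2|3)=-1, (1|3)=+1; sign (−1)^0·-1^-2·+1^0 = +1.
(a,b)_2: α=2, β=4; u≡7, v≡5 (mod 8); ε(u)ε(v)=1·0, αω(v)=2·1, βω(u)=4·0; sum ≡ 0  ⇒  +1.
(a,b)_∞: sgn(23)=+, sgn(-64883)=−, so +1.
(a,b)_31: α=2, u≡15; β=3, v≡6 (mod 31); (15|31)=-1, (6|31)=-1; sign (−1)^0·-1^3·-1^2 = -1.
(23, -64883 / ℚ) ramifies at {23, 31}: a division algebra.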